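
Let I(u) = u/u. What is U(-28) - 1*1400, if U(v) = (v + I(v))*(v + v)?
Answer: 112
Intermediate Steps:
I(u) = 1
U(v) = 2*v*(1 + v) (U(v) = (v + 1)*(v + v) = (1 + v)*(2*v) = 2*v*(1 + v))
U(-28) - 1*1400 = 2*(-28)*(1 - 28) - 1*1400 = 2*(-28)*(-27) - 1400 = 1512 - 1400 = 112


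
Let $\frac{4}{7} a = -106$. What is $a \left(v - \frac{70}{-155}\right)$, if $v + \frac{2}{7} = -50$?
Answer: $\frac{286571}{31} \approx 9244.2$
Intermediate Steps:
$v = - \frac{352}{7}$ ($v = - \frac{2}{7} - 50 = - \frac{352}{7} \approx -50.286$)
$a = - \frac{371}{2}$ ($a = \frac{7}{4} \left(-106\right) = - \frac{371}{2} \approx -185.5$)
$a \left(v - \frac{70}{-155}\right) = - \frac{371 \left(- \frac{352}{7} - \frac{70}{-155}\right)}{2} = - \frac{371 \left(- \frac{352}{7} - - \frac{14}{31}\right)}{2} = - \frac{371 \left(- \frac{352}{7} + \frac{14}{31}\right)}{2} = \left(- \frac{371}{2}\right) \left(- \frac{10814}{217}\right) = \frac{286571}{31}$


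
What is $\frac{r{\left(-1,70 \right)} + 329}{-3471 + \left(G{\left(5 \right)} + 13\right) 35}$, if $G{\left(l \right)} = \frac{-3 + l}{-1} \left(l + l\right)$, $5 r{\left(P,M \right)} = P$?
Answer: $- \frac{411}{4645} \approx -0.088482$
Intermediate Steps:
$r{\left(P,M \right)} = \frac{P}{5}$
$G{\left(l \right)} = 2 l \left(3 - l\right)$ ($G{\left(l \right)} = \left(-3 + l\right) \left(-1\right) 2 l = \left(3 - l\right) 2 l = 2 l \left(3 - l\right)$)
$\frac{r{\left(-1,70 \right)} + 329}{-3471 + \left(G{\left(5 \right)} + 13\right) 35} = \frac{\frac{1}{5} \left(-1\right) + 329}{-3471 + \left(2 \cdot 5 \left(3 - 5\right) + 13\right) 35} = \frac{- \frac{1}{5} + 329}{-3471 + \left(2 \cdot 5 \left(3 - 5\right) + 13\right) 35} = \frac{1644}{5 \left(-3471 + \left(2 \cdot 5 \left(-2\right) + 13\right) 35\right)} = \frac{1644}{5 \left(-3471 + \left(-20 + 13\right) 35\right)} = \frac{1644}{5 \left(-3471 - 245\right)} = \frac{1644}{5 \left(-3716\right)} = \frac{1644}{5} \left(- \frac{1}{3716}\right) = - \frac{411}{4645}$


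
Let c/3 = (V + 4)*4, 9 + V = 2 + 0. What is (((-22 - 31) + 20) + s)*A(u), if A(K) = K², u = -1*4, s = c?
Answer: -1104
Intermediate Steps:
V = -7 (V = -9 + (2 + 0) = -9 + 2 = -7)
c = -36 (c = 3*((-7 + 4)*4) = 3*(-3*4) = 3*(-12) = -36)
s = -36
u = -4
(((-22 - 31) + 20) + s)*A(u) = (((-22 - 31) + 20) - 36)*(-4)² = ((-53 + 20) - 36)*16 = (-33 - 36)*16 = -69*16 = -1104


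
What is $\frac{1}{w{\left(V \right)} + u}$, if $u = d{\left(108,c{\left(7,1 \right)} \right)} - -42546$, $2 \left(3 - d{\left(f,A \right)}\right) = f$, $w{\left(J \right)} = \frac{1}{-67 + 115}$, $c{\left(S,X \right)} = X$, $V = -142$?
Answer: $\frac{48}{2039761} \approx 2.3532 \cdot 10^{-5}$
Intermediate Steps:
$w{\left(J \right)} = \frac{1}{48}$
$d{\left(f,A \right)} = 3 - \frac{f}{2}$
$u = 42495$ ($u = \left(3 - 54\right) - -42546 = \left(3 - 54\right) + 42546 = -51 + 42546 = 42495$)
$\frac{1}{w{\left(V \right)} + u} = \frac{1}{\frac{1}{48} + 42495} = \frac{1}{\frac{2039761}{48}} = \frac{48}{2039761}$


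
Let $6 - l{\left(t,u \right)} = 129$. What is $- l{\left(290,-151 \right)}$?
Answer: $123$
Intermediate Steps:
$l{\left(t,u \right)} = -123$ ($l{\left(t,u \right)} = 6 - 129 = -123$)
$- l{\left(290,-151 \right)} = \left(-1\right) \left(-123\right) = 123$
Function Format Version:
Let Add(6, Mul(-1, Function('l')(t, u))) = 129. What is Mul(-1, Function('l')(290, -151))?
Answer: 123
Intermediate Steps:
Function('l')(t, u) = -123 (Function('l')(t, u) = Add(6, Mul(-1, 129)) = Add(6, -129) = -123)
Mul(-1, Function('l')(290, -151)) = Mul(-1, -123) = 123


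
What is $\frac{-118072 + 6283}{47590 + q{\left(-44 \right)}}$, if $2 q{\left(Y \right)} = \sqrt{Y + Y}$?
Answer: $- \frac{2660019255}{1132404061} + \frac{111789 i \sqrt{22}}{2264808122} \approx -2.349 + 0.00023151 i$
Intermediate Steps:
$q{\left(Y \right)} = \frac{\sqrt{2} \sqrt{Y}}{2}$ ($q{\left(Y \right)} = \frac{\sqrt{Y + Y}}{2} = \frac{\sqrt{2 Y}}{2} = \frac{\sqrt{2} \sqrt{Y}}{2}$)
$\frac{-118072 + 6283}{47590 + q{\left(-44 \right)}} = \frac{-118072 + 6283}{47590 + \frac{\sqrt{2} \sqrt{-44}}{2}} = - \frac{111789}{47590 + \frac{\sqrt{2} \cdot 2 i \sqrt{11}}{2}} = - \frac{111789}{47590 + i \sqrt{22}}$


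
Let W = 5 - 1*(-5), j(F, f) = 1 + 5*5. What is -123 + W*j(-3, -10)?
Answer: 137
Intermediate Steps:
j(F, f) = 26 (j(F, f) = 1 + 25 = 26)
W = 10 (W = 5 + 5 = 10)
-123 + W*j(-3, -10) = -123 + 10*26 = -123 + 260 = 137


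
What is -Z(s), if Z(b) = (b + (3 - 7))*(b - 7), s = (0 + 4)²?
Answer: -108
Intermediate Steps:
s = 16 (s = 4² = 16)
Z(b) = (-7 + b)*(-4 + b) (Z(b) = (b - 4)*(-7 + b) = (-4 + b)*(-7 + b) = (-7 + b)*(-4 + b))
-Z(s) = -(28 + 16² - 11*16) = -(28 + 256 - 176) = -1*108 = -108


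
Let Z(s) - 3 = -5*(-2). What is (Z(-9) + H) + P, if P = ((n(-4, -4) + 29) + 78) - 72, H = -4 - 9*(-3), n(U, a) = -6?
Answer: 65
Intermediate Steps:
Z(s) = 13 (Z(s) = 3 - 5*(-2) = 3 + 10 = 13)
H = 23 (H = -4 + 27 = 23)
P = 29 (P = ((-6 + 29) + 78) - 72 = (23 + 78) - 72 = 101 - 72 = 29)
(Z(-9) + H) + P = (13 + 23) + 29 = 36 + 29 = 65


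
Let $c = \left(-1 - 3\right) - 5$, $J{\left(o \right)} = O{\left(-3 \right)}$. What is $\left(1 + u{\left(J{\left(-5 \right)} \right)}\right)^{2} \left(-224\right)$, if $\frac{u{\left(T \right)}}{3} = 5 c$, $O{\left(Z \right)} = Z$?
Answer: $-4022144$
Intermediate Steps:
$J{\left(o \right)} = -3$
$c = -9$ ($c = -4 - 5 = -9$)
$u{\left(T \right)} = -135$ ($u{\left(T \right)} = 3 \cdot 5 \left(-9\right) = 3 \left(-45\right) = -135$)
$\left(1 + u{\left(J{\left(-5 \right)} \right)}\right)^{2} \left(-224\right) = \left(1 - 135\right)^{2} \left(-224\right) = \left(-134\right)^{2} \left(-224\right) = 17956 \left(-224\right) = -4022144$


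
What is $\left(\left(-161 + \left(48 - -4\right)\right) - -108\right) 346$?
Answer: $-346$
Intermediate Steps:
$\left(\left(-161 + \left(48 - -4\right)\right) - -108\right) 346 = \left(\left(-161 + \left(48 + 4\right)\right) + 108\right) 346 = \left(\left(-161 + 52\right) + 108\right) 346 = \left(-109 + 108\right) 346 = \left(-1\right) 346 = -346$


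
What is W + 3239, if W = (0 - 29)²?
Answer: 4080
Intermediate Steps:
W = 841 (W = (-29)² = 841)
W + 3239 = 841 + 3239 = 4080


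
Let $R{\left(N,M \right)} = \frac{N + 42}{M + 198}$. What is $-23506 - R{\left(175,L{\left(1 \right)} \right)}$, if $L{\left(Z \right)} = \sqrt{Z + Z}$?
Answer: $- \frac{460762589}{19601} + \frac{217 \sqrt{2}}{39202} \approx -23507.0$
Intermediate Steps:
$L{\left(Z \right)} = \sqrt{2} \sqrt{Z}$ ($L{\left(Z \right)} = \sqrt{2 Z} = \sqrt{2} \sqrt{Z}$)
$R{\left(N,M \right)} = \frac{42 + N}{198 + M}$
$-23506 - R{\left(175,L{\left(1 \right)} \right)} = -23506 - \frac{42 + 175}{198 + \sqrt{2} \sqrt{1}} = -23506 - \frac{1}{198 + \sqrt{2} \cdot 1} \cdot 217 = -23506 - \frac{1}{198 + \sqrt{2}} \cdot 217 = -23506 - \frac{217}{198 + \sqrt{2}}$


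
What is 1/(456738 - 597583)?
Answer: -1/140845 ≈ -7.1000e-6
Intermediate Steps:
1/(456738 - 597583) = 1/(-140845) = -1/140845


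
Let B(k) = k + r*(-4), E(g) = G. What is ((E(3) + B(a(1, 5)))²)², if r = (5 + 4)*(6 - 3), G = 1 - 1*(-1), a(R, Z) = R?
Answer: 121550625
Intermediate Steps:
G = 2 (G = 1 + 1 = 2)
r = 27 (r = 9*3 = 27)
E(g) = 2
B(k) = -108 + k (B(k) = k + 27*(-4) = k - 108 = -108 + k)
((E(3) + B(a(1, 5)))²)² = ((2 + (-108 + 1))²)² = ((2 - 107)²)² = ((-105)²)² = 11025² = 121550625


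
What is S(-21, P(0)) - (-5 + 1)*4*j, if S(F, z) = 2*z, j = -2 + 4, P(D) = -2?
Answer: 28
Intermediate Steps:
j = 2
S(-21, P(0)) - (-5 + 1)*4*j = 2*(-2) - (-5 + 1)*4*2 = -4 - (-4*4)*2 = -4 - (-16)*2 = -4 - 1*(-32) = -4 + 32 = 28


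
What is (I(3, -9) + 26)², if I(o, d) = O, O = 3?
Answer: 841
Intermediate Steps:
I(o, d) = 3
(I(3, -9) + 26)² = (3 + 26)² = 29² = 841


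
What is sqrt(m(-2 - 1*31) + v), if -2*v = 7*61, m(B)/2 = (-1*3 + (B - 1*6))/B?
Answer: I*sqrt(102102)/22 ≈ 14.524*I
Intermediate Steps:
m(B) = 2*(-9 + B)/B (m(B) = 2*((-1*3 + (B - 1*6))/B) = 2*((-3 + (B - 6))/B) = 2*((-3 + (-6 + B))/B) = 2*((-9 + B)/B) = 2*(-9 + B)/B)
v = -427/2 (v = -7*61/2 = -1/2*427 = -427/2 ≈ -213.50)
sqrt(m(-2 - 1*31) + v) = sqrt((2 - 18/(-2 - 1*31)) - 427/2) = sqrt((2 - 18/(-2 - 31)) - 427/2) = sqrt((2 - 18/(-33)) - 427/2) = sqrt((2 - 18*(-1/33)) - 427/2) = sqrt((2 + 6/11) - 427/2) = sqrt(28/11 - 427/2) = sqrt(-4641/22) = I*sqrt(102102)/22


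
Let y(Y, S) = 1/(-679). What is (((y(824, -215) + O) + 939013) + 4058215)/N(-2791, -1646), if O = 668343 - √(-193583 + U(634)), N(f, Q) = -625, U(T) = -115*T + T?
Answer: -3846922708/424375 + I*√265859/625 ≈ -9064.9 + 0.82498*I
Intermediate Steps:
y(Y, S) = -1/679
U(T) = -114*T
O = 668343 - I*√265859 (O = 668343 - √(-193583 - 114*634) = 668343 - √(-193583 - 72276) = 668343 - √(-265859) = 668343 - I*√265859 ≈ 6.6834e+5 - 515.62*I)
(((y(824, -215) + O) + 939013) + 4058215)/N(-2791, -1646) = (((-1/679 + (668343 - I*√265859)) + 939013) + 4058215)/(-625) = (((453804896/679 - I*√265859) + 939013) + 4058215)*(-1/625) = ((1091394723/679 - I*√265859) + 4058215)*(-1/625) = (3846922708/679 - I*√265859)*(-1/625) = -3846922708/424375 + I*√265859/625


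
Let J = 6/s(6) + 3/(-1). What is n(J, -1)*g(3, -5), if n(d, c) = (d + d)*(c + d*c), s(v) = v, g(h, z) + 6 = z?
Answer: 44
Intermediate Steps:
g(h, z) = -6 + z
J = -2 (J = 6/6 + 3/(-1) = 6*(⅙) + 3*(-1) = 1 - 3 = -2)
n(d, c) = 2*d*(c + c*d) (n(d, c) = (2*d)*(c + c*d) = 2*d*(c + c*d))
n(J, -1)*g(3, -5) = (2*(-1)*(-2)*(1 - 2))*(-6 - 5) = (2*(-1)*(-2)*(-1))*(-11) = -4*(-11) = 44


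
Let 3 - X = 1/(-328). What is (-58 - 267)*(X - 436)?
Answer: 46157475/328 ≈ 1.4072e+5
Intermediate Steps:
X = 985/328 (X = 3 - 1/(-328) = 3 - 1*(-1/328) = 3 + 1/328 = 985/328 ≈ 3.0030)
(-58 - 267)*(X - 436) = (-58 - 267)*(985/328 - 436) = -325*(-142023/328) = 46157475/328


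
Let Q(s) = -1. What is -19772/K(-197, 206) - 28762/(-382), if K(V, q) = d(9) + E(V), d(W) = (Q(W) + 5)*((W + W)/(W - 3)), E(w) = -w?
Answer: -770823/39919 ≈ -19.310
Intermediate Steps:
d(W) = 8*W/(-3 + W) (d(W) = (-1 + 5)*((W + W)/(W - 3)) = 4*((2*W)/(-3 + W)) = 4*(2*W/(-3 + W)) = 8*W/(-3 + W))
K(V, q) = 12 - V (K(V, q) = 8*9/(-3 + 9) - V = 8*9/6 - V = 8*9*(1/6) - V = 12 - V)
-19772/K(-197, 206) - 28762/(-382) = -19772/(12 - 1*(-197)) - 28762/(-382) = -19772/(12 + 197) - 28762*(-1/382) = -19772/209 + 14381/191 = -770823/39919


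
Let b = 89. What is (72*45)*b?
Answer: 288360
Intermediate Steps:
(72*45)*b = (72*45)*89 = 3240*89 = 288360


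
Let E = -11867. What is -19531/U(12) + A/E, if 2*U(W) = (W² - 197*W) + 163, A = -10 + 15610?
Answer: 431459554/24410419 ≈ 17.675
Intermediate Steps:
A = 15600
U(W) = 163/2 + W²/2 - 197*W/2 (U(W) = ((W² - 197*W) + 163)/2 = (163 + W² - 197*W)/2 = 163/2 + W²/2 - 197*W/2)
-19531/U(12) + A/E = -19531/(163/2 + (½)*12² - 197/2*12) + 15600/(-11867) = -19531/(163/2 + (½)*144 - 1182) + 15600*(-1/11867) = -19531/(163/2 + 72 - 1182) - 15600/11867 = -19531/(-2057/2) - 15600/11867 = -19531*(-2/2057) - 15600/11867 = 39062/2057 - 15600/11867 = 431459554/24410419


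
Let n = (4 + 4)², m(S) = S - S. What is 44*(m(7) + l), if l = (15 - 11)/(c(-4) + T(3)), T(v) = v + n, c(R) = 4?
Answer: 176/71 ≈ 2.4789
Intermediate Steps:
m(S) = 0
n = 64 (n = 8² = 64)
T(v) = 64 + v (T(v) = v + 64 = 64 + v)
l = 4/71 (l = (15 - 11)/(4 + (64 + 3)) = 4/(4 + 67) = 4/71 ≈ 0.056338)
44*(m(7) + l) = 44*(0 + 4/71) = 44*(4/71) = 176/71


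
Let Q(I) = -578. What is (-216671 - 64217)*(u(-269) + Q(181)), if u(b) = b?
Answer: 237912136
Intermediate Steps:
(-216671 - 64217)*(u(-269) + Q(181)) = (-216671 - 64217)*(-269 - 578) = -280888*(-847) = 237912136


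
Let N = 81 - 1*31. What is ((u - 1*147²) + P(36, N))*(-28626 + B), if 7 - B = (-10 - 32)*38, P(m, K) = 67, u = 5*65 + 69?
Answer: 571482404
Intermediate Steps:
N = 50 (N = 81 - 31 = 50)
u = 394 (u = 325 + 69 = 394)
B = 1603 (B = 7 - (-10 - 32)*38 = 7 - (-42)*38 = 7 - 1*(-1596) = 7 + 1596 = 1603)
((u - 1*147²) + P(36, N))*(-28626 + B) = ((394 - 1*147²) + 67)*(-28626 + 1603) = ((394 - 1*21609) + 67)*(-27023) = ((394 - 21609) + 67)*(-27023) = (-21215 + 67)*(-27023) = -21148*(-27023) = 571482404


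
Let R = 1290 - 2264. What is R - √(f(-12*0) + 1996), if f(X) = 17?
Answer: -974 - √2013 ≈ -1018.9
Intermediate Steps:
R = -974
R - √(f(-12*0) + 1996) = -974 - √(17 + 1996) = -974 - √2013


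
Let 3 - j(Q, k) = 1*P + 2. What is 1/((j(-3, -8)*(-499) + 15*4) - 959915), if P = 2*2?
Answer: -1/958358 ≈ -1.0435e-6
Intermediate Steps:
P = 4
j(Q, k) = -3 (j(Q, k) = 3 - (1*4 + 2) = 3 - (4 + 2) = 3 - 1*6 = 3 - 6 = -3)
1/((j(-3, -8)*(-499) + 15*4) - 959915) = 1/((-3*(-499) + 15*4) - 959915) = 1/((1497 + 60) - 959915) = 1/(1557 - 959915) = 1/(-958358) = -1/958358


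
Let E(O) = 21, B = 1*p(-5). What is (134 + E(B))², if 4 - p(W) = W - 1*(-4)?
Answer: 24025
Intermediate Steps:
p(W) = -W (p(W) = 4 - (W - 1*(-4)) = 4 - (W + 4) = 4 - (4 + W) = 4 + (-4 - W) = -W)
B = 5 (B = 1*(-1*(-5)) = 1*5 = 5)
(134 + E(B))² = (134 + 21)² = 155² = 24025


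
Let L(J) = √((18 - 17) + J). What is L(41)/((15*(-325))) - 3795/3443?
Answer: -345/313 - √42/4875 ≈ -1.1036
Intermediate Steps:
L(J) = √(1 + J)
L(41)/((15*(-325))) - 3795/3443 = √(1 + 41)/((15*(-325))) - 3795/3443 = √42/(-4875) - 3795*1/3443 = √42*(-1/4875) - 345/313 = -√42/4875 - 345/313 = -345/313 - √42/4875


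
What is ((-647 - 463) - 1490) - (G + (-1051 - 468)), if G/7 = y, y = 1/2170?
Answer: -335111/310 ≈ -1081.0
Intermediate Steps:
y = 1/2170 ≈ 0.00046083
G = 1/310 (G = 7*(1/2170) = 1/310 ≈ 0.0032258)
((-647 - 463) - 1490) - (G + (-1051 - 468)) = ((-647 - 463) - 1490) - (1/310 + (-1051 - 468)) = (-1110 - 1490) - (1/310 - 1519) = -2600 - 1*(-470889/310) = -2600 + 470889/310 = -335111/310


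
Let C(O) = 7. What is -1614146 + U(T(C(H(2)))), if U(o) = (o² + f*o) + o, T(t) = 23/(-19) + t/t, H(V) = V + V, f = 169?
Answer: -582719610/361 ≈ -1.6142e+6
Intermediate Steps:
H(V) = 2*V
T(t) = -4/19 (T(t) = 23*(-1/19) + 1 = -23/19 + 1 = -4/19)
U(o) = o² + 170*o (U(o) = (o² + 169*o) + o = o² + 170*o)
-1614146 + U(T(C(H(2)))) = -1614146 - 4*(170 - 4/19)/19 = -1614146 - 4/19*3226/19 = -1614146 - 12904/361 = -582719610/361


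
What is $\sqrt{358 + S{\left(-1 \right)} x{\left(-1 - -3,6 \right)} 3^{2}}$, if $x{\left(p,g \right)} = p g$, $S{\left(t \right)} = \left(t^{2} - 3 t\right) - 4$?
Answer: $\sqrt{358} \approx 18.921$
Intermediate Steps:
$S{\left(t \right)} = -4 + t^{2} - 3 t$
$x{\left(p,g \right)} = g p$
$\sqrt{358 + S{\left(-1 \right)} x{\left(-1 - -3,6 \right)} 3^{2}} = \sqrt{358 + \left(-4 + \left(-1\right)^{2} - -3\right) 6 \left(-1 - -3\right) 3^{2}} = \sqrt{358 + \left(-4 + 1 + 3\right) 6 \left(-1 + 3\right) 9} = \sqrt{358 + 0 \cdot 6 \cdot 2 \cdot 9} = \sqrt{358 + 0 \cdot 12 \cdot 9} = \sqrt{358 + 0 \cdot 9} = \sqrt{358 + 0} = \sqrt{358}$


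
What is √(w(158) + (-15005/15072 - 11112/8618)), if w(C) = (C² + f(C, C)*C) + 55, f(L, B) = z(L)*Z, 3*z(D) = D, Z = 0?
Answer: √6594852069472489530/16236312 ≈ 158.17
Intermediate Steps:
z(D) = D/3
f(L, B) = 0 (f(L, B) = (L/3)*0 = 0)
w(C) = 55 + C² (w(C) = (C² + 0*C) + 55 = (C² + 0) + 55 = C² + 55 = 55 + C²)
√(w(158) + (-15005/15072 - 11112/8618)) = √((55 + 158²) + (-15005/15072 - 11112/8618)) = √((55 + 24964) + (-15005*1/15072 - 11112*1/8618)) = √(25019 + (-15005/15072 - 5556/4309)) = √(25019 - 148396577/64945248) = √(1624716763135/64945248) = √6594852069472489530/16236312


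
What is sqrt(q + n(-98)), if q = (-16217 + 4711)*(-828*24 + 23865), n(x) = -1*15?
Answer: I*sqrt(45943473) ≈ 6778.2*I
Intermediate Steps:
n(x) = -15
q = -45943458 (q = -11506*(-19872 + 23865) = -11506*3993 = -45943458)
sqrt(q + n(-98)) = sqrt(-45943458 - 15) = sqrt(-45943473) = I*sqrt(45943473)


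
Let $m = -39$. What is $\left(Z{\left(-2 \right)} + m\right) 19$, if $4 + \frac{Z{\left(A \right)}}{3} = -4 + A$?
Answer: $-1311$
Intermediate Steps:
$Z{\left(A \right)} = -24 + 3 A$ ($Z{\left(A \right)} = -12 + 3 \left(-4 + A\right) = -12 + \left(-12 + 3 A\right) = -24 + 3 A$)
$\left(Z{\left(-2 \right)} + m\right) 19 = \left(\left(-24 + 3 \left(-2\right)\right) - 39\right) 19 = \left(\left(-24 - 6\right) - 39\right) 19 = \left(-30 - 39\right) 19 = \left(-69\right) 19 = -1311$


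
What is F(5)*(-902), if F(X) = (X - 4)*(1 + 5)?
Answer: -5412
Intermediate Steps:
F(X) = -24 + 6*X (F(X) = (-4 + X)*6 = -24 + 6*X)
F(5)*(-902) = (-24 + 6*5)*(-902) = (-24 + 30)*(-902) = 6*(-902) = -5412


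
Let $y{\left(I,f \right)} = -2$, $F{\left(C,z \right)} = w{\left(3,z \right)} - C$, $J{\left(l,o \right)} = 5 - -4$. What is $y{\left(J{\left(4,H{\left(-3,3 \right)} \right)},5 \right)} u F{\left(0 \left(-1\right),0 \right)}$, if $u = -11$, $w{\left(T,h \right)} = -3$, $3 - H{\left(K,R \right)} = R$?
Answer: $-66$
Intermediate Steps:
$H{\left(K,R \right)} = 3 - R$
$J{\left(l,o \right)} = 9$ ($J{\left(l,o \right)} = 5 + 4 = 9$)
$F{\left(C,z \right)} = -3 - C$
$y{\left(J{\left(4,H{\left(-3,3 \right)} \right)},5 \right)} u F{\left(0 \left(-1\right),0 \right)} = \left(-2\right) \left(-11\right) \left(-3 - 0 \left(-1\right)\right) = 22 \left(-3 - 0\right) = 22 \left(-3 + 0\right) = 22 \left(-3\right) = -66$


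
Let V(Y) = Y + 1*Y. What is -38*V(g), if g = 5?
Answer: -380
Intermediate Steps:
V(Y) = 2*Y (V(Y) = Y + Y = 2*Y)
-38*V(g) = -76*5 = -38*10 = -380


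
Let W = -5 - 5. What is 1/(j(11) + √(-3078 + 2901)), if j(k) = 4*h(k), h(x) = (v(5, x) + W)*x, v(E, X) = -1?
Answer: -484/234433 - I*√177/234433 ≈ -0.0020646 - 5.675e-5*I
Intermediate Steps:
W = -10
h(x) = -11*x (h(x) = (-1 - 10)*x = -11*x)
j(k) = -44*k (j(k) = 4*(-11*k) = -44*k)
1/(j(11) + √(-3078 + 2901)) = 1/(-44*11 + √(-3078 + 2901)) = 1/(-484 + √(-177)) = 1/(-484 + I*√177)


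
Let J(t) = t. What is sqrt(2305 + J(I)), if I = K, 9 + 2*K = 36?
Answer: sqrt(9274)/2 ≈ 48.151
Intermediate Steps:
K = 27/2 (K = -9/2 + (1/2)*36 = -9/2 + 18 = 27/2 ≈ 13.500)
I = 27/2 ≈ 13.500
sqrt(2305 + J(I)) = sqrt(2305 + 27/2) = sqrt(4637/2) = sqrt(9274)/2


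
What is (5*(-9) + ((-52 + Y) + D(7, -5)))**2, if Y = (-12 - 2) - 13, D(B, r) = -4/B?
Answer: 760384/49 ≈ 15518.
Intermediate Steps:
Y = -27 (Y = -14 - 13 = -27)
(5*(-9) + ((-52 + Y) + D(7, -5)))**2 = (5*(-9) + ((-52 - 27) - 4/7))**2 = (-45 + (-79 - 4*1/7))**2 = (-45 + (-79 - 4/7))**2 = (-45 - 557/7)**2 = (-872/7)**2 = 760384/49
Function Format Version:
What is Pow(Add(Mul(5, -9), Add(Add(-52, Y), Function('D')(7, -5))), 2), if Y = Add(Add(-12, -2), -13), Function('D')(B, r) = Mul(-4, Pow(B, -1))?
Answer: Rational(760384, 49) ≈ 15518.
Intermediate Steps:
Y = -27 (Y = Add(-14, -13) = -27)
Pow(Add(Mul(5, -9), Add(Add(-52, Y), Function('D')(7, -5))), 2) = Pow(Add(Mul(5, -9), Add(Add(-52, -27), Mul(-4, Pow(7, -1)))), 2) = Pow(Add(-45, Add(-79, Mul(-4, Rational(1, 7)))), 2) = Pow(Add(-45, Add(-79, Rational(-4, 7))), 2) = Pow(Add(-45, Rational(-557, 7)), 2) = Pow(Rational(-872, 7), 2) = Rational(760384, 49)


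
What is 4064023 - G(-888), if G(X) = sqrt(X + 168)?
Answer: 4064023 - 12*I*sqrt(5) ≈ 4.064e+6 - 26.833*I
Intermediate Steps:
G(X) = sqrt(168 + X)
4064023 - G(-888) = 4064023 - sqrt(168 - 888) = 4064023 - sqrt(-720) = 4064023 - 12*I*sqrt(5)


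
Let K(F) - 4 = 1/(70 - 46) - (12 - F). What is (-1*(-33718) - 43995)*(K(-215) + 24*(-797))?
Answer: 4772875171/24 ≈ 1.9887e+8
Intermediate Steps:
K(F) = -191/24 + F (K(F) = 4 + (1/(70 - 46) - (12 - F)) = 4 + (1/24 + (-12 + F)) = 4 + (-287/24 + F) = -191/24 + F)
(-1*(-33718) - 43995)*(K(-215) + 24*(-797)) = (-1*(-33718) - 43995)*((-191/24 - 215) + 24*(-797)) = (33718 - 43995)*(-5351/24 - 19128) = -10277*(-464423/24) = 4772875171/24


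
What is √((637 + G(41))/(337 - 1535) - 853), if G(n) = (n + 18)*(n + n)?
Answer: I*√1230788062/1198 ≈ 29.284*I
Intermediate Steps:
G(n) = 2*n*(18 + n) (G(n) = (18 + n)*(2*n) = 2*n*(18 + n))
√((637 + G(41))/(337 - 1535) - 853) = √((637 + 2*41*(18 + 41))/(337 - 1535) - 853) = √((637 + 2*41*59)/(-1198) - 853) = √((637 + 4838)*(-1/1198) - 853) = √(5475*(-1/1198) - 853) = √(-5475/1198 - 853) = √(-1027369/1198) = I*√1230788062/1198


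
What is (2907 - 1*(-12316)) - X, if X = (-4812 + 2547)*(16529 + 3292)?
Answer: 44909788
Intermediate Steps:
X = -44894565 (X = -2265*19821 = -44894565)
(2907 - 1*(-12316)) - X = (2907 - 1*(-12316)) - 1*(-44894565) = (2907 + 12316) + 44894565 = 15223 + 44894565 = 44909788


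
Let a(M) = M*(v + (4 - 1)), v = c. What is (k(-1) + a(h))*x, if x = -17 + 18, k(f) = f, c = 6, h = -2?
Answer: -19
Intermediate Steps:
v = 6
a(M) = 9*M (a(M) = M*(6 + (4 - 1)) = M*(6 + 3) = M*9 = 9*M)
x = 1
(k(-1) + a(h))*x = (-1 + 9*(-2))*1 = (-1 - 18)*1 = -19*1 = -19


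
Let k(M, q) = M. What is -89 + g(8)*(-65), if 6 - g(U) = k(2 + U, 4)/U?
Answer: -1591/4 ≈ -397.75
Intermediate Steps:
g(U) = 6 - (2 + U)/U
-89 + g(8)*(-65) = -89 + (5 - 2/8)*(-65) = -89 + (5 - 2*⅛)*(-65) = -89 + (5 - ¼)*(-65) = -89 + (19/4)*(-65) = -89 - 1235/4 = -1591/4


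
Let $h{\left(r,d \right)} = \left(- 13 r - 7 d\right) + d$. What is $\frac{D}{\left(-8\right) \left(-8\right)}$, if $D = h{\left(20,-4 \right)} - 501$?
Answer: $- \frac{737}{64} \approx -11.516$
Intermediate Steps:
$h{\left(r,d \right)} = - 13 r - 6 d$
$D = -737$ ($D = \left(\left(-13\right) 20 - -24\right) - 501 = \left(-260 + 24\right) - 501 = -236 - 501 = -737$)
$\frac{D}{\left(-8\right) \left(-8\right)} = - \frac{737}{\left(-8\right) \left(-8\right)} = - \frac{737}{64}$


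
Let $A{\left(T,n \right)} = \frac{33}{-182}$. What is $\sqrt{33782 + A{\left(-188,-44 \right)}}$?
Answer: $\frac{\sqrt{1118988962}}{182} \approx 183.8$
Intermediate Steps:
$A{\left(T,n \right)} = - \frac{33}{182}$ ($A{\left(T,n \right)} = 33 \left(- \frac{1}{182}\right) = - \frac{33}{182}$)
$\sqrt{33782 + A{\left(-188,-44 \right)}} = \sqrt{33782 - \frac{33}{182}} = \sqrt{\frac{6148291}{182}} = \frac{\sqrt{1118988962}}{182}$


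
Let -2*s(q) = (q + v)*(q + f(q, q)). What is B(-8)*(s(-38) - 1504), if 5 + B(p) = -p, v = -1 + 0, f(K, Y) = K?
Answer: -8958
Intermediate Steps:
v = -1
B(p) = -5 - p
s(q) = -q*(-1 + q) (s(q) = -(q - 1)*(q + q)/2 = -(-1 + q)*2*q/2 = -q*(-1 + q))
B(-8)*(s(-38) - 1504) = (-5 - 1*(-8))*(-38*(1 - 1*(-38)) - 1504) = (-5 + 8)*(-38*(1 + 38) - 1504) = 3*(-38*39 - 1504) = 3*(-1482 - 1504) = 3*(-2986) = -8958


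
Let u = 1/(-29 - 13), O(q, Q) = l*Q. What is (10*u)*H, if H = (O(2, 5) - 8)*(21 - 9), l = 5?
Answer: -340/7 ≈ -48.571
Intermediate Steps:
O(q, Q) = 5*Q
H = 204 (H = (5*5 - 8)*(21 - 9) = (25 - 8)*12 = 17*12 = 204)
u = -1/42 (u = 1/(-42) = -1/42 ≈ -0.023810)
(10*u)*H = (10*(-1/42))*204 = -5/21*204 = -340/7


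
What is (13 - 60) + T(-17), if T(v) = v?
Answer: -64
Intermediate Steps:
(13 - 60) + T(-17) = (13 - 60) - 17 = -47 - 17 = -64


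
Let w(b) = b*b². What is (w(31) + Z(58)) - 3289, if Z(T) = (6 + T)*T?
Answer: 30214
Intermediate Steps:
w(b) = b³
Z(T) = T*(6 + T)
(w(31) + Z(58)) - 3289 = (31³ + 58*(6 + 58)) - 3289 = (29791 + 58*64) - 3289 = (29791 + 3712) - 3289 = 33503 - 3289 = 30214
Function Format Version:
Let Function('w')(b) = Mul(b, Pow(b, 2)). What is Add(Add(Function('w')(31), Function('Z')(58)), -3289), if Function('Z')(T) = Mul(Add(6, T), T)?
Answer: 30214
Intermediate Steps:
Function('w')(b) = Pow(b, 3)
Function('Z')(T) = Mul(T, Add(6, T))
Add(Add(Function('w')(31), Function('Z')(58)), -3289) = Add(Add(Pow(31, 3), Mul(58, Add(6, 58))), -3289) = Add(Add(29791, Mul(58, 64)), -3289) = Add(Add(29791, 3712), -3289) = Add(33503, -3289) = 30214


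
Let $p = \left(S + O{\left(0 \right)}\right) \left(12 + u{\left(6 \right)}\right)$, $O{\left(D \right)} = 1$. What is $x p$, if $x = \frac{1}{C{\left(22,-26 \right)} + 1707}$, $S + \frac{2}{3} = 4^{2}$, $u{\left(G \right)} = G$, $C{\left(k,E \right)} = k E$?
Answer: $\frac{294}{1135} \approx 0.25903$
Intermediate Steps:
$C{\left(k,E \right)} = E k$
$S = \frac{46}{3}$ ($S = - \frac{2}{3} + 4^{2} = - \frac{2}{3} + 16 = \frac{46}{3} \approx 15.333$)
$x = \frac{1}{1135}$ ($x = \frac{1}{\left(-26\right) 22 + 1707} = \frac{1}{-572 + 1707} = \frac{1}{1135} \approx 0.00088106$)
$p = 294$ ($p = \left(\frac{46}{3} + 1\right) \left(12 + 6\right) = \frac{49}{3} \cdot 18 = 294$)
$x p = \frac{1}{1135} \cdot 294 = \frac{294}{1135}$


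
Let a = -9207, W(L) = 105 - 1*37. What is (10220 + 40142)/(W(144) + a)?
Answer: -3874/703 ≈ -5.5107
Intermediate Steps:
W(L) = 68 (W(L) = 105 - 37 = 68)
(10220 + 40142)/(W(144) + a) = (10220 + 40142)/(68 - 9207) = 50362/(-9139) = 50362*(-1/9139) = -3874/703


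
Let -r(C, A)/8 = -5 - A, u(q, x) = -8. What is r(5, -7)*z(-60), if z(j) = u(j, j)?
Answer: 128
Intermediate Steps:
r(C, A) = 40 + 8*A (r(C, A) = -8*(-5 - A) = 40 + 8*A)
z(j) = -8
r(5, -7)*z(-60) = (40 + 8*(-7))*(-8) = (40 - 56)*(-8) = -16*(-8) = 128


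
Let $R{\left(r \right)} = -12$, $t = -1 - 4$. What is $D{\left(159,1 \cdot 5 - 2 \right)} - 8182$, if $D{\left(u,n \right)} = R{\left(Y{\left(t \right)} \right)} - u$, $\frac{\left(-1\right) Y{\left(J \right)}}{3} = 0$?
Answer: $-8353$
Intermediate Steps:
$t = -5$ ($t = -1 - 4 = -5$)
$Y{\left(J \right)} = 0$ ($Y{\left(J \right)} = \left(-3\right) 0 = 0$)
$D{\left(u,n \right)} = -12 - u$
$D{\left(159,1 \cdot 5 - 2 \right)} - 8182 = \left(-12 - 159\right) - 8182 = -171 - 8182 = -8353$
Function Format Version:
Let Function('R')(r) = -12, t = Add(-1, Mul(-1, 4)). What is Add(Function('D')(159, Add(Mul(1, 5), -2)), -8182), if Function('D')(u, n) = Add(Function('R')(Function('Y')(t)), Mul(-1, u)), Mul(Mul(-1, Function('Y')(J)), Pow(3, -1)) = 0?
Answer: -8353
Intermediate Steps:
t = -5 (t = Add(-1, -4) = -5)
Function('Y')(J) = 0 (Function('Y')(J) = Mul(-3, 0) = 0)
Function('D')(u, n) = Add(-12, Mul(-1, u))
Add(Function('D')(159, Add(Mul(1, 5), -2)), -8182) = Add(Add(-12, Mul(-1, 159)), -8182) = Add(Add(-12, -159), -8182) = Add(-171, -8182) = -8353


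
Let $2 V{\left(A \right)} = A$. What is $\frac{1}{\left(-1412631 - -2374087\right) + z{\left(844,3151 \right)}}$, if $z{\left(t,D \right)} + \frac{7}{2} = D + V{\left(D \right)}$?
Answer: $\frac{1}{966179} \approx 1.035 \cdot 10^{-6}$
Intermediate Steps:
$V{\left(A \right)} = \frac{A}{2}$
$z{\left(t,D \right)} = - \frac{7}{2} + \frac{3 D}{2}$ ($z{\left(t,D \right)} = - \frac{7}{2} + \left(D + \frac{D}{2}\right) = - \frac{7}{2} + \frac{3 D}{2}$)
$\frac{1}{\left(-1412631 - -2374087\right) + z{\left(844,3151 \right)}} = \frac{1}{\left(-1412631 - -2374087\right) + \left(- \frac{7}{2} + \frac{3}{2} \cdot 3151\right)} = \frac{1}{\left(-1412631 + 2374087\right) + \left(- \frac{7}{2} + \frac{9453}{2}\right)} = \frac{1}{961456 + 4723} = \frac{1}{966179}$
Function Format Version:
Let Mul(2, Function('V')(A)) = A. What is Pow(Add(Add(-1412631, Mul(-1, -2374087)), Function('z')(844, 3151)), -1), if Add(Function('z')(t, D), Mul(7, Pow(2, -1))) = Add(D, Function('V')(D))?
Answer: Rational(1, 966179) ≈ 1.0350e-6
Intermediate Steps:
Function('V')(A) = Mul(Rational(1, 2), A)
Function('z')(t, D) = Add(Rational(-7, 2), Mul(Rational(3, 2), D)) (Function('z')(t, D) = Add(Rational(-7, 2), Add(D, Mul(Rational(1, 2), D))) = Add(Rational(-7, 2), Mul(Rational(3, 2), D)))
Pow(Add(Add(-1412631, Mul(-1, -2374087)), Function('z')(844, 3151)), -1) = Pow(Add(Add(-1412631, Mul(-1, -2374087)), Add(Rational(-7, 2), Mul(Rational(3, 2), 3151))), -1) = Pow(Add(Add(-1412631, 2374087), Add(Rational(-7, 2), Rational(9453, 2))), -1) = Pow(Add(961456, 4723), -1) = Pow(966179, -1) = Rational(1, 966179)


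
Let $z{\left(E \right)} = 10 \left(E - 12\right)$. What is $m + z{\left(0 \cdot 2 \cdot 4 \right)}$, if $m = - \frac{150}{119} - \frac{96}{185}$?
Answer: $- \frac{2680974}{22015} \approx -121.78$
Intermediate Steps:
$z{\left(E \right)} = -120 + 10 E$ ($z{\left(E \right)} = 10 \left(-12 + E\right) = -120 + 10 E$)
$m = - \frac{39174}{22015}$ ($m = \left(-150\right) \frac{1}{119} - \frac{96}{185} = - \frac{150}{119} - \frac{96}{185} = - \frac{39174}{22015} \approx -1.7794$)
$m + z{\left(0 \cdot 2 \cdot 4 \right)} = - \frac{39174}{22015} - \left(120 - 10 \cdot 0 \cdot 2 \cdot 4\right) = - \frac{39174}{22015} - \left(120 - 10 \cdot 0 \cdot 4\right) = - \frac{39174}{22015} + \left(-120 + 10 \cdot 0\right) = - \frac{39174}{22015} + \left(-120 + 0\right) = - \frac{39174}{22015} - 120 = - \frac{2680974}{22015}$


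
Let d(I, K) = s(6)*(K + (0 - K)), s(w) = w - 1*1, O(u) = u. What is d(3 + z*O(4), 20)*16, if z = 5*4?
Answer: 0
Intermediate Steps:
s(w) = -1 + w (s(w) = w - 1 = -1 + w)
z = 20
d(I, K) = 0 (d(I, K) = (-1 + 6)*(K + (0 - K)) = 5*(K - K) = 5*0 = 0)
d(3 + z*O(4), 20)*16 = 0*16 = 0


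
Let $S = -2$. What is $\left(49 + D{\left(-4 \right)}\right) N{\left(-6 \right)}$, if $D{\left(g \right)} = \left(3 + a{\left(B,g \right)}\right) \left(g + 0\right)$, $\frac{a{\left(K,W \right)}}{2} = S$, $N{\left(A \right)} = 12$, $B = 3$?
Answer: $636$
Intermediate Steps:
$a{\left(K,W \right)} = -4$ ($a{\left(K,W \right)} = 2 \left(-2\right) = -4$)
$D{\left(g \right)} = - g$ ($D{\left(g \right)} = \left(3 - 4\right) \left(g + 0\right) = - g$)
$\left(49 + D{\left(-4 \right)}\right) N{\left(-6 \right)} = \left(49 - -4\right) 12 = \left(49 + 4\right) 12 = 53 \cdot 12 = 636$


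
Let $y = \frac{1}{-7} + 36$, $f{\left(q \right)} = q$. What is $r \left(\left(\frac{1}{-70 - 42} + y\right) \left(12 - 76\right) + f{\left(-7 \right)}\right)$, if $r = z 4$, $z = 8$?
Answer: $- \frac{515488}{7} \approx -73641.0$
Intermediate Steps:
$r = 32$ ($r = 8 \cdot 4 = 32$)
$y = \frac{251}{7}$ ($y = - \frac{1}{7} + 36 = \frac{251}{7} \approx 35.857$)
$r \left(\left(\frac{1}{-70 - 42} + y\right) \left(12 - 76\right) + f{\left(-7 \right)}\right) = 32 \left(\left(\frac{1}{-70 - 42} + \frac{251}{7}\right) \left(12 - 76\right) - 7\right) = 32 \left(\left(\frac{1}{-112} + \frac{251}{7}\right) \left(-64\right) - 7\right) = 32 \left(\left(- \frac{1}{112} + \frac{251}{7}\right) \left(-64\right) - 7\right) = 32 \left(\frac{4015}{112} \left(-64\right) - 7\right) = 32 \left(- \frac{16060}{7} - 7\right) = 32 \left(- \frac{16109}{7}\right) = - \frac{515488}{7}$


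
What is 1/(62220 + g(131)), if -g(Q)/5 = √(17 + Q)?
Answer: 3111/193566235 + √37/387132470 ≈ 1.6088e-5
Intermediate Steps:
g(Q) = -5*√(17 + Q)
1/(62220 + g(131)) = 1/(62220 - 5*√(17 + 131)) = 1/(62220 - 10*√37)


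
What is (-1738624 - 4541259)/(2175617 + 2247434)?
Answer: -6279883/4423051 ≈ -1.4198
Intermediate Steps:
(-1738624 - 4541259)/(2175617 + 2247434) = -6279883/4423051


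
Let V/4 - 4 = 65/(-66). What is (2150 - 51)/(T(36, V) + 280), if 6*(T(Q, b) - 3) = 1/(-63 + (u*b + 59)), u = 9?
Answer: 14483100/1952711 ≈ 7.4169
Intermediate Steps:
V = 398/33 (V = 16 + 4*(65/(-66)) = 16 + 4*(65*(-1/66)) = 16 + 4*(-65/66) = 16 - 130/33 = 398/33 ≈ 12.061)
T(Q, b) = 3 + 1/(6*(-4 + 9*b)) (T(Q, b) = 3 + 1/(6*(-63 + (9*b + 59))) = 3 + 1/(6*(-63 + (59 + 9*b))) = 3 + 1/(6*(-4 + 9*b)))
(2150 - 51)/(T(36, V) + 280) = (2150 - 51)/((-71 + 162*(398/33))/(6*(-4 + 9*(398/33))) + 280) = 2099/((-71 + 21492/11)/(6*(-4 + 1194/11)) + 280) = 2099/((⅙)*(20711/11)/(1150/11) + 280) = 2099/((⅙)*(11/1150)*(20711/11) + 280) = 2099/(20711/6900 + 280) = 2099/(1952711/6900) = 2099*(6900/1952711) = 14483100/1952711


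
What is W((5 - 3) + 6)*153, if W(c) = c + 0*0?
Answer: 1224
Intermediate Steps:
W(c) = c (W(c) = c + 0 = c)
W((5 - 3) + 6)*153 = ((5 - 3) + 6)*153 = (2 + 6)*153 = 8*153 = 1224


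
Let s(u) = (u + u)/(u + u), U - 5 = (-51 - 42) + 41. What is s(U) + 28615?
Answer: 28616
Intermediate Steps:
U = -47 (U = 5 + ((-51 - 42) + 41) = 5 + (-93 + 41) = 5 - 52 = -47)
s(u) = 1 (s(u) = (2*u)/((2*u)) = (2*u)*(1/(2*u)) = 1)
s(U) + 28615 = 1 + 28615 = 28616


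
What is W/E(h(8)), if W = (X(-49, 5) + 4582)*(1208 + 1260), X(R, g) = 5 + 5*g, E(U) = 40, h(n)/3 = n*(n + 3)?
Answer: 1422802/5 ≈ 2.8456e+5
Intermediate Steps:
h(n) = 3*n*(3 + n) (h(n) = 3*(n*(n + 3)) = 3*(n*(3 + n)) = 3*n*(3 + n))
W = 11382416 (W = ((5 + 5*5) + 4582)*(1208 + 1260) = ((5 + 25) + 4582)*2468 = (30 + 4582)*2468 = 4612*2468 = 11382416)
W/E(h(8)) = 11382416/40 = 11382416*(1/40) = 1422802/5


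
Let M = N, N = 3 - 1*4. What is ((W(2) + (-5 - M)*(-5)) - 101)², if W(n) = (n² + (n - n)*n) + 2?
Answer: 5625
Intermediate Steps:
N = -1 (N = 3 - 4 = -1)
M = -1
W(n) = 2 + n² (W(n) = (n² + 0*n) + 2 = (n² + 0) + 2 = n² + 2 = 2 + n²)
((W(2) + (-5 - M)*(-5)) - 101)² = (((2 + 2²) + (-5 - 1*(-1))*(-5)) - 101)² = (((2 + 4) + (-5 + 1)*(-5)) - 101)² = ((6 - 4*(-5)) - 101)² = ((6 + 20) - 101)² = (26 - 101)² = (-75)² = 5625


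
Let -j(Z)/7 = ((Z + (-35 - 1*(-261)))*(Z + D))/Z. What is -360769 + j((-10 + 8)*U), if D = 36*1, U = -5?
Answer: -1841841/5 ≈ -3.6837e+5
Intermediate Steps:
D = 36
j(Z) = -7*(36 + Z)*(226 + Z)/Z (j(Z) = -7*(Z + (-35 - 1*(-261)))*(Z + 36)/Z = -7*(Z + (-35 + 261))*(36 + Z)/Z = -7*(Z + 226)*(36 + Z)/Z = -7*(226 + Z)*(36 + Z)/Z = -7*(36 + Z)*(226 + Z)/Z)
-360769 + j((-10 + 8)*U) = -360769 + (-1834 - 56952*(-1/(5*(-10 + 8))) - 7*(-10 + 8)*(-5)) = -360769 + (-1834 - 56952/((-2*(-5))) - (-14)*(-5)) = -360769 + (-1834 - 56952/10 - 7*10) = -360769 + (-1834 - 56952*⅒ - 70) = -360769 + (-1834 - 28476/5 - 70) = -360769 - 37996/5 = -1841841/5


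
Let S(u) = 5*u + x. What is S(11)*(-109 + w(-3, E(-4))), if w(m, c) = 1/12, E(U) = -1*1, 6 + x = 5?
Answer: -11763/2 ≈ -5881.5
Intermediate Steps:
x = -1 (x = -6 + 5 = -1)
E(U) = -1
S(u) = -1 + 5*u (S(u) = 5*u - 1 = -1 + 5*u)
w(m, c) = 1/12
S(11)*(-109 + w(-3, E(-4))) = (-1 + 5*11)*(-109 + 1/12) = (-1 + 55)*(-1307/12) = 54*(-1307/12) = -11763/2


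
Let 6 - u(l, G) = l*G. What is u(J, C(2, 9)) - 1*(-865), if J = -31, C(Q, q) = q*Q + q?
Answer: 1708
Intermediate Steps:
C(Q, q) = q + Q*q (C(Q, q) = Q*q + q = q + Q*q)
u(l, G) = 6 - G*l (u(l, G) = 6 - l*G = 6 - G*l)
u(J, C(2, 9)) - 1*(-865) = (6 - 1*9*(1 + 2)*(-31)) - 1*(-865) = (6 - 1*9*3*(-31)) + 865 = (6 - 1*27*(-31)) + 865 = (6 + 837) + 865 = 843 + 865 = 1708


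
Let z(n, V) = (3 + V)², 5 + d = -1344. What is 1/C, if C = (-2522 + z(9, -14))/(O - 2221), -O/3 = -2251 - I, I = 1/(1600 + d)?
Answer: -23215/12299 ≈ -1.8876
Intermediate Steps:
d = -1349 (d = -5 - 1344 = -1349)
I = 1/251 (I = 1/(1600 - 1349) = 1/251 ≈ 0.0039841)
O = 1695006/251 (O = -3*(-2251 - 1*1/251) = -3*(-2251 - 1/251) = -3*(-565002/251) = 1695006/251 ≈ 6753.0)
C = -12299/23215 (C = (-2522 + (3 - 14)²)/(1695006/251 - 2221) = (-2522 + (-11)²)/(1137535/251) = (-2522 + 121)*(251/1137535) = -2401*251/1137535 = -12299/23215 ≈ -0.52979)
1/C = 1/(-12299/23215) = -23215/12299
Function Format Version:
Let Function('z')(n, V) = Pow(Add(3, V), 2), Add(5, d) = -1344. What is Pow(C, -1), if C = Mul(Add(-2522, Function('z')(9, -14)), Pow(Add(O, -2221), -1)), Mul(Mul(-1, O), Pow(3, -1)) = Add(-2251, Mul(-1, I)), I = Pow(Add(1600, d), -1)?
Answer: Rational(-23215, 12299) ≈ -1.8876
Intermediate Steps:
d = -1349 (d = Add(-5, -1344) = -1349)
I = Rational(1, 251) (I = Pow(Add(1600, -1349), -1) = Pow(251, -1) = Rational(1, 251) ≈ 0.0039841)
O = Rational(1695006, 251) (O = Mul(-3, Add(-2251, Mul(-1, Rational(1, 251)))) = Mul(-3, Add(-2251, Rational(-1, 251))) = Mul(-3, Rational(-565002, 251)) = Rational(1695006, 251) ≈ 6753.0)
C = Rational(-12299, 23215) (C = Mul(Add(-2522, Pow(Add(3, -14), 2)), Pow(Add(Rational(1695006, 251), -2221), -1)) = Mul(Add(-2522, Pow(-11, 2)), Pow(Rational(1137535, 251), -1)) = Mul(Add(-2522, 121), Rational(251, 1137535)) = Mul(-2401, Rational(251, 1137535)) = Rational(-12299, 23215) ≈ -0.52979)
Pow(C, -1) = Pow(Rational(-12299, 23215), -1) = Rational(-23215, 12299)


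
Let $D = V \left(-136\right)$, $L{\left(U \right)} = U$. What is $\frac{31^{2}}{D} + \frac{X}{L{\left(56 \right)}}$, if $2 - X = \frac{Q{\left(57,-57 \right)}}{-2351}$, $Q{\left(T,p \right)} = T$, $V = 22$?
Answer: $- \frac{14035311}{49239344} \approx -0.28504$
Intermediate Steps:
$X = \frac{4759}{2351}$ ($X = 2 - \frac{57}{-2351} = 2 - 57 \left(- \frac{1}{2351}\right) = 2 - - \frac{57}{2351} = 2 + \frac{57}{2351} = \frac{4759}{2351} \approx 2.0242$)
$D = -2992$ ($D = 22 \left(-136\right) = -2992$)
$\frac{31^{2}}{D} + \frac{X}{L{\left(56 \right)}} = \frac{31^{2}}{-2992} + \frac{4759}{2351 \cdot 56} = 961 \left(- \frac{1}{2992}\right) + \frac{4759}{2351} \cdot \frac{1}{56} = - \frac{961}{2992} + \frac{4759}{131656} = - \frac{14035311}{49239344}$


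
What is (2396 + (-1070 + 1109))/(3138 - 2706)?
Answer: 2435/432 ≈ 5.6366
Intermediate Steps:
(2396 + (-1070 + 1109))/(3138 - 2706) = (2396 + 39)/432 = 2435*(1/432) = 2435/432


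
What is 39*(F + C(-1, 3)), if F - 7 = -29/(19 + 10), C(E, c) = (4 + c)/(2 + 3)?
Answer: 1443/5 ≈ 288.60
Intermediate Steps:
C(E, c) = ⅘ + c/5 (C(E, c) = (4 + c)/5 = (4 + c)*(⅕) = ⅘ + c/5)
F = 6 (F = 7 - 29/(19 + 10) = 7 - 29/29 = 7 - 29*1/29 = 7 - 1 = 6)
39*(F + C(-1, 3)) = 39*(6 + (⅘ + (⅕)*3)) = 39*(6 + (⅘ + ⅗)) = 39*(6 + 7/5) = 39*(37/5) = 1443/5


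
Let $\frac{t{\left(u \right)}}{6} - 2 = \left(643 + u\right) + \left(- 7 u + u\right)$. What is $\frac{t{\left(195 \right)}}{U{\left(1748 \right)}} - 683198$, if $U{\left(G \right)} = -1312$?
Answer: $- \frac{224088449}{328} \approx -6.832 \cdot 10^{5}$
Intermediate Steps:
$t{\left(u \right)} = 3870 - 30 u$ ($t{\left(u \right)} = 12 + 6 \left(\left(643 + u\right) + \left(- 7 u + u\right)\right) = 12 + 6 \left(\left(643 + u\right) - 6 u\right) = 12 + 6 \left(643 - 5 u\right) = 12 - \left(-3858 + 30 u\right) = 3870 - 30 u$)
$\frac{t{\left(195 \right)}}{U{\left(1748 \right)}} - 683198 = \frac{3870 - 5850}{-1312} - 683198 = \left(3870 - 5850\right) \left(- \frac{1}{1312}\right) - 683198 = \left(-1980\right) \left(- \frac{1}{1312}\right) - 683198 = \frac{495}{328} - 683198 = - \frac{224088449}{328}$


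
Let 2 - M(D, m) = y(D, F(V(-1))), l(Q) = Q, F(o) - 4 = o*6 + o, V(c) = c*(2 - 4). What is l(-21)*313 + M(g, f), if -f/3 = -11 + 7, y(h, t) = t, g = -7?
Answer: -6589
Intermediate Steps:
V(c) = -2*c (V(c) = c*(-2) = -2*c)
F(o) = 4 + 7*o (F(o) = 4 + (o*6 + o) = 4 + (6*o + o) = 4 + 7*o)
f = 12 (f = -3*(-11 + 7) = -3*(-4) = 12)
M(D, m) = -16 (M(D, m) = 2 - (4 + 7*(-2*(-1))) = 2 - (4 + 7*2) = 2 - (4 + 14) = 2 - 1*18 = 2 - 18 = -16)
l(-21)*313 + M(g, f) = -21*313 - 16 = -6573 - 16 = -6589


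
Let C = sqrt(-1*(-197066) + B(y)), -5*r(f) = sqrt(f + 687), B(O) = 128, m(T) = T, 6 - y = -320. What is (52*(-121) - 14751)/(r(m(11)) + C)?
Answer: 105215/(sqrt(698) - 5*sqrt(197194)) ≈ -47.958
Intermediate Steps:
y = 326 (y = 6 - 1*(-320) = 6 + 320 = 326)
r(f) = -sqrt(687 + f)/5 (r(f) = -sqrt(f + 687)/5 = -sqrt(687 + f)/5)
C = sqrt(197194) (C = sqrt(-1*(-197066) + 128) = sqrt(197066 + 128) = sqrt(197194) ≈ 444.07)
(52*(-121) - 14751)/(r(m(11)) + C) = (52*(-121) - 14751)/(-sqrt(687 + 11)/5 + sqrt(197194)) = (-6292 - 14751)/(-sqrt(698)/5 + sqrt(197194)) = -21043/(sqrt(197194) - sqrt(698)/5)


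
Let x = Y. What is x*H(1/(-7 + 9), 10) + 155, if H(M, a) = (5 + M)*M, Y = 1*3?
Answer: 653/4 ≈ 163.25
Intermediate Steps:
Y = 3
x = 3
H(M, a) = M*(5 + M)
x*H(1/(-7 + 9), 10) + 155 = 3*((5 + 1/(-7 + 9))/(-7 + 9)) + 155 = 3*((5 + 1/2)/2) + 155 = 3*((5 + ½)/2) + 155 = 3*((½)*(11/2)) + 155 = 3*(11/4) + 155 = 33/4 + 155 = 653/4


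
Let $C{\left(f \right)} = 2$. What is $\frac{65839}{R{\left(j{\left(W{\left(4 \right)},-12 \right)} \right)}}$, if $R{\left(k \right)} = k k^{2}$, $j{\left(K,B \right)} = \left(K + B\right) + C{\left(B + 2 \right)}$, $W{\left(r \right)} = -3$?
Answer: $- \frac{65839}{2197} \approx -29.968$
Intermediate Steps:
$j{\left(K,B \right)} = 2 + B + K$ ($j{\left(K,B \right)} = \left(K + B\right) + 2 = \left(B + K\right) + 2 = 2 + B + K$)
$R{\left(k \right)} = k^{3}$
$\frac{65839}{R{\left(j{\left(W{\left(4 \right)},-12 \right)} \right)}} = \frac{65839}{\left(2 - 12 - 3\right)^{3}} = \frac{65839}{\left(-13\right)^{3}} = \frac{65839}{-2197} = 65839 \left(- \frac{1}{2197}\right) = - \frac{65839}{2197}$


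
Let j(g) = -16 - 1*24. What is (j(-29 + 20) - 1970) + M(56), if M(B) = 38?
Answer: -1972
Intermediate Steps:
j(g) = -40 (j(g) = -16 - 24 = -40)
(j(-29 + 20) - 1970) + M(56) = (-40 - 1970) + 38 = -2010 + 38 = -1972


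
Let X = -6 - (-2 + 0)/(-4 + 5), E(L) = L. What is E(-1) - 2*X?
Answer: 7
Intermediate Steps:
X = -4 (X = -6 - (-2)/1 = -6 - (-2) = -6 - 1*(-2) = -6 + 2 = -4)
E(-1) - 2*X = -1 - 2*(-4) = -1 + 8 = 7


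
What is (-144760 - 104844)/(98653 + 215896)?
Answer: -249604/314549 ≈ -0.79353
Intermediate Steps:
(-144760 - 104844)/(98653 + 215896) = -249604/314549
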